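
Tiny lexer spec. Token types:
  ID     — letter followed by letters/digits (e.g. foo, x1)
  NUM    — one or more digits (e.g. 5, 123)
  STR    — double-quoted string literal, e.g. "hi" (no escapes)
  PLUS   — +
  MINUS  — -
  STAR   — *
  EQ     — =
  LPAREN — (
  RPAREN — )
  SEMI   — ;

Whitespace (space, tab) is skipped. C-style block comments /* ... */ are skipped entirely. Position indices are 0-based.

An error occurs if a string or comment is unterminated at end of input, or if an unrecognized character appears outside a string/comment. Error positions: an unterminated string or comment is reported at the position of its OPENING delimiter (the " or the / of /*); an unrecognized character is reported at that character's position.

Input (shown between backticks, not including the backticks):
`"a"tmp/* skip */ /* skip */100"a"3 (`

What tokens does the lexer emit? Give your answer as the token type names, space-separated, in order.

pos=0: enter STRING mode
pos=0: emit STR "a" (now at pos=3)
pos=3: emit ID 'tmp' (now at pos=6)
pos=6: enter COMMENT mode (saw '/*')
exit COMMENT mode (now at pos=16)
pos=17: enter COMMENT mode (saw '/*')
exit COMMENT mode (now at pos=27)
pos=27: emit NUM '100' (now at pos=30)
pos=30: enter STRING mode
pos=30: emit STR "a" (now at pos=33)
pos=33: emit NUM '3' (now at pos=34)
pos=35: emit LPAREN '('
DONE. 6 tokens: [STR, ID, NUM, STR, NUM, LPAREN]

Answer: STR ID NUM STR NUM LPAREN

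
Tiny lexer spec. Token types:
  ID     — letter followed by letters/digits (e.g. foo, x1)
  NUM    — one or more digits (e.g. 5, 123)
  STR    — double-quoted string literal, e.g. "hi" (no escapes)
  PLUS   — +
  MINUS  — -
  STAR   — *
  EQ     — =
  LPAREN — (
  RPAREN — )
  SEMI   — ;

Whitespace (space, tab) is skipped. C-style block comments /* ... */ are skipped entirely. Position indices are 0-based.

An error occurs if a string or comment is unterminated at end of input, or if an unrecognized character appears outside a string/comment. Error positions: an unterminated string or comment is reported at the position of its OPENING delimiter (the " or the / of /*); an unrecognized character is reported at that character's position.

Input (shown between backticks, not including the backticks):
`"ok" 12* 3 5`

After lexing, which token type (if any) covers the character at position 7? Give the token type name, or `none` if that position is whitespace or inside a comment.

pos=0: enter STRING mode
pos=0: emit STR "ok" (now at pos=4)
pos=5: emit NUM '12' (now at pos=7)
pos=7: emit STAR '*'
pos=9: emit NUM '3' (now at pos=10)
pos=11: emit NUM '5' (now at pos=12)
DONE. 5 tokens: [STR, NUM, STAR, NUM, NUM]
Position 7: char is '*' -> STAR

Answer: STAR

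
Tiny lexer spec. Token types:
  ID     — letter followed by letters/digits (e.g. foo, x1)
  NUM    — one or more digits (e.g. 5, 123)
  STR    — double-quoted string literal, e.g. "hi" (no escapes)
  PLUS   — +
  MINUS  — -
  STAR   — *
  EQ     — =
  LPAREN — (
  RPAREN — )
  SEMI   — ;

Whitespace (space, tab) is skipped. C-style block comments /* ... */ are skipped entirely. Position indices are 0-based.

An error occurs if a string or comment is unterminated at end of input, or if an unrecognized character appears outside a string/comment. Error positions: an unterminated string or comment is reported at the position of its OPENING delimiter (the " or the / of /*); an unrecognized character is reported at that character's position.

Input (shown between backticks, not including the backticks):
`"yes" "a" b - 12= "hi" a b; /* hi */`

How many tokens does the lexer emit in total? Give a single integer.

pos=0: enter STRING mode
pos=0: emit STR "yes" (now at pos=5)
pos=6: enter STRING mode
pos=6: emit STR "a" (now at pos=9)
pos=10: emit ID 'b' (now at pos=11)
pos=12: emit MINUS '-'
pos=14: emit NUM '12' (now at pos=16)
pos=16: emit EQ '='
pos=18: enter STRING mode
pos=18: emit STR "hi" (now at pos=22)
pos=23: emit ID 'a' (now at pos=24)
pos=25: emit ID 'b' (now at pos=26)
pos=26: emit SEMI ';'
pos=28: enter COMMENT mode (saw '/*')
exit COMMENT mode (now at pos=36)
DONE. 10 tokens: [STR, STR, ID, MINUS, NUM, EQ, STR, ID, ID, SEMI]

Answer: 10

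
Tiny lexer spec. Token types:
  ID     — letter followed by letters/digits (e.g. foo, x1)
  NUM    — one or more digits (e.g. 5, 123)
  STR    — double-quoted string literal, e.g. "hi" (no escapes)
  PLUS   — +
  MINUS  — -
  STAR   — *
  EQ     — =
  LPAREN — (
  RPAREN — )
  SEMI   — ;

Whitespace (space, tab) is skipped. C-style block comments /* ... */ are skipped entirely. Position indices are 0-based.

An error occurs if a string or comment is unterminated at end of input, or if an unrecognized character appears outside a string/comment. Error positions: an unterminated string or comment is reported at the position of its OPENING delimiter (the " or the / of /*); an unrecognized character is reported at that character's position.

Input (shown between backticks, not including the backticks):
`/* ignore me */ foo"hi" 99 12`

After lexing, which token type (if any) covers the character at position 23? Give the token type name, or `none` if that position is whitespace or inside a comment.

pos=0: enter COMMENT mode (saw '/*')
exit COMMENT mode (now at pos=15)
pos=16: emit ID 'foo' (now at pos=19)
pos=19: enter STRING mode
pos=19: emit STR "hi" (now at pos=23)
pos=24: emit NUM '99' (now at pos=26)
pos=27: emit NUM '12' (now at pos=29)
DONE. 4 tokens: [ID, STR, NUM, NUM]
Position 23: char is ' ' -> none

Answer: none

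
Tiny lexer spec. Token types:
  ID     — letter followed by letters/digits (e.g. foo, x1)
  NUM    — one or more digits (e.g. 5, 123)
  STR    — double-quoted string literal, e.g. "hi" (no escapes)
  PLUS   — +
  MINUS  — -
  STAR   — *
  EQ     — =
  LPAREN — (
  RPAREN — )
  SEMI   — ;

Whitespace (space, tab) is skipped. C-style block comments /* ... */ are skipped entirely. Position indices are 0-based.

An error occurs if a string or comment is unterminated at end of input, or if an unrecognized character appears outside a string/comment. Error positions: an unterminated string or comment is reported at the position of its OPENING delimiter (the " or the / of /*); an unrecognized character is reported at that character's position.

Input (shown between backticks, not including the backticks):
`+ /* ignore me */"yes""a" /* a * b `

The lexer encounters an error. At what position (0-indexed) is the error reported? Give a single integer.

pos=0: emit PLUS '+'
pos=2: enter COMMENT mode (saw '/*')
exit COMMENT mode (now at pos=17)
pos=17: enter STRING mode
pos=17: emit STR "yes" (now at pos=22)
pos=22: enter STRING mode
pos=22: emit STR "a" (now at pos=25)
pos=26: enter COMMENT mode (saw '/*')
pos=26: ERROR — unterminated comment (reached EOF)

Answer: 26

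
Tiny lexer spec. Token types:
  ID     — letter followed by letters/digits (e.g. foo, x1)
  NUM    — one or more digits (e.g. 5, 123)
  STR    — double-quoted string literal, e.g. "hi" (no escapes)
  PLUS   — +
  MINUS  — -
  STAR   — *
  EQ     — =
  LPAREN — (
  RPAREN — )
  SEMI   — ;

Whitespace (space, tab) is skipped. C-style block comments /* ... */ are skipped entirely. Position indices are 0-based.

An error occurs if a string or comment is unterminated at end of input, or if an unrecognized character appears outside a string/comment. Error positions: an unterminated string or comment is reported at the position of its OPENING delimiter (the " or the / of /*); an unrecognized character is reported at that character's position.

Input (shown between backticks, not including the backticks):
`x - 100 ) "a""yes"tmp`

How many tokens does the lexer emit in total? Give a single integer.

pos=0: emit ID 'x' (now at pos=1)
pos=2: emit MINUS '-'
pos=4: emit NUM '100' (now at pos=7)
pos=8: emit RPAREN ')'
pos=10: enter STRING mode
pos=10: emit STR "a" (now at pos=13)
pos=13: enter STRING mode
pos=13: emit STR "yes" (now at pos=18)
pos=18: emit ID 'tmp' (now at pos=21)
DONE. 7 tokens: [ID, MINUS, NUM, RPAREN, STR, STR, ID]

Answer: 7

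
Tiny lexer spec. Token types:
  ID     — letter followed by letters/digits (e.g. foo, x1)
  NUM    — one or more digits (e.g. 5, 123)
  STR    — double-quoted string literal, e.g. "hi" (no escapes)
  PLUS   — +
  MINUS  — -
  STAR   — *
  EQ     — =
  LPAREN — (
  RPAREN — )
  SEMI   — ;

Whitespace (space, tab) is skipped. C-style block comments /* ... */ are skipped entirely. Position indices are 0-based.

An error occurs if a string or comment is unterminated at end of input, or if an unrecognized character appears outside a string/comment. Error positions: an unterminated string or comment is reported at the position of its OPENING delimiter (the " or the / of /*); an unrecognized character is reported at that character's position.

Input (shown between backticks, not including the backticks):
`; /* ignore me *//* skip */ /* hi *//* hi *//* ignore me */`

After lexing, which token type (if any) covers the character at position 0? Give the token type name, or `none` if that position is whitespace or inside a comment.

pos=0: emit SEMI ';'
pos=2: enter COMMENT mode (saw '/*')
exit COMMENT mode (now at pos=17)
pos=17: enter COMMENT mode (saw '/*')
exit COMMENT mode (now at pos=27)
pos=28: enter COMMENT mode (saw '/*')
exit COMMENT mode (now at pos=36)
pos=36: enter COMMENT mode (saw '/*')
exit COMMENT mode (now at pos=44)
pos=44: enter COMMENT mode (saw '/*')
exit COMMENT mode (now at pos=59)
DONE. 1 tokens: [SEMI]
Position 0: char is ';' -> SEMI

Answer: SEMI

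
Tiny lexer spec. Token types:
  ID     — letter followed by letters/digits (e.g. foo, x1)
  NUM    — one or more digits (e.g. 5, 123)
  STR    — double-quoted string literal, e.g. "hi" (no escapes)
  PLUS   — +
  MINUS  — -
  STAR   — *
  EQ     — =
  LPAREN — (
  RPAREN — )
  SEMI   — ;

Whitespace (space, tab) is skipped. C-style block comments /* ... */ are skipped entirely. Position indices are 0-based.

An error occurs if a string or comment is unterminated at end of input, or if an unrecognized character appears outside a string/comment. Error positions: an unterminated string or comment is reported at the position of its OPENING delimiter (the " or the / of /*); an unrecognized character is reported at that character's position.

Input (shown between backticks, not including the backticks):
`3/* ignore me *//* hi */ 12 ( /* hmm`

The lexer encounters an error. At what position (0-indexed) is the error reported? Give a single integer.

Answer: 30

Derivation:
pos=0: emit NUM '3' (now at pos=1)
pos=1: enter COMMENT mode (saw '/*')
exit COMMENT mode (now at pos=16)
pos=16: enter COMMENT mode (saw '/*')
exit COMMENT mode (now at pos=24)
pos=25: emit NUM '12' (now at pos=27)
pos=28: emit LPAREN '('
pos=30: enter COMMENT mode (saw '/*')
pos=30: ERROR — unterminated comment (reached EOF)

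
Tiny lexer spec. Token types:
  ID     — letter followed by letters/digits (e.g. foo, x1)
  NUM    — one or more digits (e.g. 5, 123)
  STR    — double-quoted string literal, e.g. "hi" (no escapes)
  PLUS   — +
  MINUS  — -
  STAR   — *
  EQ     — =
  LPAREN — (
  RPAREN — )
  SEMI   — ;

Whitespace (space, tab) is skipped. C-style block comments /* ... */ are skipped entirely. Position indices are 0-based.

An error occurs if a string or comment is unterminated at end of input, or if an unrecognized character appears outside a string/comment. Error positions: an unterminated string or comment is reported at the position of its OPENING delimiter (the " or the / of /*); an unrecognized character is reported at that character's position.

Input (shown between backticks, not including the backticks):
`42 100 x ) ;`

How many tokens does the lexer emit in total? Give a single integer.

pos=0: emit NUM '42' (now at pos=2)
pos=3: emit NUM '100' (now at pos=6)
pos=7: emit ID 'x' (now at pos=8)
pos=9: emit RPAREN ')'
pos=11: emit SEMI ';'
DONE. 5 tokens: [NUM, NUM, ID, RPAREN, SEMI]

Answer: 5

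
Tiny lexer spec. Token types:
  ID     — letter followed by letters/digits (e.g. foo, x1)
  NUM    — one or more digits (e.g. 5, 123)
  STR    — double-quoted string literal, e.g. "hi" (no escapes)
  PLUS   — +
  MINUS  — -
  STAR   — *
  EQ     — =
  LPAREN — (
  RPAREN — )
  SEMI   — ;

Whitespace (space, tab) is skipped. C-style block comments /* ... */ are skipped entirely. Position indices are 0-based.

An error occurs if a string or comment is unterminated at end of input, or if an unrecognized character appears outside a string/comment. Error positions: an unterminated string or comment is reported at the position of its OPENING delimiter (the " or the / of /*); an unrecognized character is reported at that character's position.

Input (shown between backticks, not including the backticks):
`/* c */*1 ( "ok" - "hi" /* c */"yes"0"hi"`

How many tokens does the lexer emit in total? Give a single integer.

Answer: 9

Derivation:
pos=0: enter COMMENT mode (saw '/*')
exit COMMENT mode (now at pos=7)
pos=7: emit STAR '*'
pos=8: emit NUM '1' (now at pos=9)
pos=10: emit LPAREN '('
pos=12: enter STRING mode
pos=12: emit STR "ok" (now at pos=16)
pos=17: emit MINUS '-'
pos=19: enter STRING mode
pos=19: emit STR "hi" (now at pos=23)
pos=24: enter COMMENT mode (saw '/*')
exit COMMENT mode (now at pos=31)
pos=31: enter STRING mode
pos=31: emit STR "yes" (now at pos=36)
pos=36: emit NUM '0' (now at pos=37)
pos=37: enter STRING mode
pos=37: emit STR "hi" (now at pos=41)
DONE. 9 tokens: [STAR, NUM, LPAREN, STR, MINUS, STR, STR, NUM, STR]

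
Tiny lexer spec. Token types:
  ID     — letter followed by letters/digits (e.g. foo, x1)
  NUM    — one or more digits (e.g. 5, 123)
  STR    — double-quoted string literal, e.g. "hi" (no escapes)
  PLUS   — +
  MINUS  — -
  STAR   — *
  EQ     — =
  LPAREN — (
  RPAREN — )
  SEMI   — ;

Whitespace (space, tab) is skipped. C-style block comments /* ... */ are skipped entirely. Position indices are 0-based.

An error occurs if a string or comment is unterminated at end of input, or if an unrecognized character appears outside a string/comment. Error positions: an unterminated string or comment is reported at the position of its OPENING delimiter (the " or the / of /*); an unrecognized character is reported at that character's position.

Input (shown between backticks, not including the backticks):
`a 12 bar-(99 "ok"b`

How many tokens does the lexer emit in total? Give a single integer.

Answer: 8

Derivation:
pos=0: emit ID 'a' (now at pos=1)
pos=2: emit NUM '12' (now at pos=4)
pos=5: emit ID 'bar' (now at pos=8)
pos=8: emit MINUS '-'
pos=9: emit LPAREN '('
pos=10: emit NUM '99' (now at pos=12)
pos=13: enter STRING mode
pos=13: emit STR "ok" (now at pos=17)
pos=17: emit ID 'b' (now at pos=18)
DONE. 8 tokens: [ID, NUM, ID, MINUS, LPAREN, NUM, STR, ID]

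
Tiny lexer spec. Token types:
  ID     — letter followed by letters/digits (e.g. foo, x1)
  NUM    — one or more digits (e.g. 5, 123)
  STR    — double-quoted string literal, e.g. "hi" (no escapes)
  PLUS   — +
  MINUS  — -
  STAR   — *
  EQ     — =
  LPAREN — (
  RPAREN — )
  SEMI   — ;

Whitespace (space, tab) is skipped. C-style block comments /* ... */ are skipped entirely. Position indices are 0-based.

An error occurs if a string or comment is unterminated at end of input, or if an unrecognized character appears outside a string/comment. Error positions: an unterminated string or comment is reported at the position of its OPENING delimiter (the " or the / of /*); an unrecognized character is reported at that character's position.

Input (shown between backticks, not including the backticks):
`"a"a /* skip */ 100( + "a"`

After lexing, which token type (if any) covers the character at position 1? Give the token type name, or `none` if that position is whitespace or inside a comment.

pos=0: enter STRING mode
pos=0: emit STR "a" (now at pos=3)
pos=3: emit ID 'a' (now at pos=4)
pos=5: enter COMMENT mode (saw '/*')
exit COMMENT mode (now at pos=15)
pos=16: emit NUM '100' (now at pos=19)
pos=19: emit LPAREN '('
pos=21: emit PLUS '+'
pos=23: enter STRING mode
pos=23: emit STR "a" (now at pos=26)
DONE. 6 tokens: [STR, ID, NUM, LPAREN, PLUS, STR]
Position 1: char is 'a' -> STR

Answer: STR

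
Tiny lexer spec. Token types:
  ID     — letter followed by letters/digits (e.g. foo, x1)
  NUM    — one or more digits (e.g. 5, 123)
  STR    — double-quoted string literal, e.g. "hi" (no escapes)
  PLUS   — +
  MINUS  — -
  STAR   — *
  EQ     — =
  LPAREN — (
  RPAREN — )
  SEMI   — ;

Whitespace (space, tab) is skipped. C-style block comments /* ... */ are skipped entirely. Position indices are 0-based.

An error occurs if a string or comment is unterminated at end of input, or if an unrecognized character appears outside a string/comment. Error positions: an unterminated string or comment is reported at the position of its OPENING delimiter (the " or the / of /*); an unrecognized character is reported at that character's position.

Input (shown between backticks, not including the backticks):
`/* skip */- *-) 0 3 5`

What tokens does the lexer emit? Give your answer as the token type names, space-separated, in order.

Answer: MINUS STAR MINUS RPAREN NUM NUM NUM

Derivation:
pos=0: enter COMMENT mode (saw '/*')
exit COMMENT mode (now at pos=10)
pos=10: emit MINUS '-'
pos=12: emit STAR '*'
pos=13: emit MINUS '-'
pos=14: emit RPAREN ')'
pos=16: emit NUM '0' (now at pos=17)
pos=18: emit NUM '3' (now at pos=19)
pos=20: emit NUM '5' (now at pos=21)
DONE. 7 tokens: [MINUS, STAR, MINUS, RPAREN, NUM, NUM, NUM]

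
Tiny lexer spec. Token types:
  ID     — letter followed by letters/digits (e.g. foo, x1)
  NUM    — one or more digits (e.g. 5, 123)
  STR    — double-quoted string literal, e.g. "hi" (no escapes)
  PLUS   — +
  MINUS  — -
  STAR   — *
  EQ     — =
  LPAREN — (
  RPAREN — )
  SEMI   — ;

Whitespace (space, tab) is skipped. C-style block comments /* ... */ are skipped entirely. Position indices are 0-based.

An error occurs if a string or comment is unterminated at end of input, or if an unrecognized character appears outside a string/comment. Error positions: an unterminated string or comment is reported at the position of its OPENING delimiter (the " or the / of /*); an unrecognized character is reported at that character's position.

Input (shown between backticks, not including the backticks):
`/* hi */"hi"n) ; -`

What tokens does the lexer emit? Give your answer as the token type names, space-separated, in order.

pos=0: enter COMMENT mode (saw '/*')
exit COMMENT mode (now at pos=8)
pos=8: enter STRING mode
pos=8: emit STR "hi" (now at pos=12)
pos=12: emit ID 'n' (now at pos=13)
pos=13: emit RPAREN ')'
pos=15: emit SEMI ';'
pos=17: emit MINUS '-'
DONE. 5 tokens: [STR, ID, RPAREN, SEMI, MINUS]

Answer: STR ID RPAREN SEMI MINUS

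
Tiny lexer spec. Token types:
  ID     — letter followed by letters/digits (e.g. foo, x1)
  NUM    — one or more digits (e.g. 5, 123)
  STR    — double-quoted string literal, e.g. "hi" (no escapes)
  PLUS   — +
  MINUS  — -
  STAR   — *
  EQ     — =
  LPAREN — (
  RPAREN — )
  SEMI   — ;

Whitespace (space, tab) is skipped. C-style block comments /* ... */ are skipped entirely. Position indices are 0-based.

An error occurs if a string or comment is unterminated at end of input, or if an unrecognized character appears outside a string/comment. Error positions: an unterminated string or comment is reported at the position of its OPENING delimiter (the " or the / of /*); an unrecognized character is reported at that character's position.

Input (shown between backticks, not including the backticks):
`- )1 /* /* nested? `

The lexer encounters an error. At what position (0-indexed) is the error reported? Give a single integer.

pos=0: emit MINUS '-'
pos=2: emit RPAREN ')'
pos=3: emit NUM '1' (now at pos=4)
pos=5: enter COMMENT mode (saw '/*')
pos=5: ERROR — unterminated comment (reached EOF)

Answer: 5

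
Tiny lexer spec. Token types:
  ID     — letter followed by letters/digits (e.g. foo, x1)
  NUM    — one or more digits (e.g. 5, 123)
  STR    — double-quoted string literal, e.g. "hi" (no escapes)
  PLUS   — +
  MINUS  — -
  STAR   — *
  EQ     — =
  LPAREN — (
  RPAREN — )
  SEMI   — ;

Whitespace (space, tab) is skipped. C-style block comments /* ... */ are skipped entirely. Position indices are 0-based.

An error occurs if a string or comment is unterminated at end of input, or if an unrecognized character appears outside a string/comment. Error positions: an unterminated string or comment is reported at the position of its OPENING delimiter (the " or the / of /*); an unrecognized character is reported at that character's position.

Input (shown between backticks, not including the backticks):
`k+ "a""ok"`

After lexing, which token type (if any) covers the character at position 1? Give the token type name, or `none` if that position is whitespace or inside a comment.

pos=0: emit ID 'k' (now at pos=1)
pos=1: emit PLUS '+'
pos=3: enter STRING mode
pos=3: emit STR "a" (now at pos=6)
pos=6: enter STRING mode
pos=6: emit STR "ok" (now at pos=10)
DONE. 4 tokens: [ID, PLUS, STR, STR]
Position 1: char is '+' -> PLUS

Answer: PLUS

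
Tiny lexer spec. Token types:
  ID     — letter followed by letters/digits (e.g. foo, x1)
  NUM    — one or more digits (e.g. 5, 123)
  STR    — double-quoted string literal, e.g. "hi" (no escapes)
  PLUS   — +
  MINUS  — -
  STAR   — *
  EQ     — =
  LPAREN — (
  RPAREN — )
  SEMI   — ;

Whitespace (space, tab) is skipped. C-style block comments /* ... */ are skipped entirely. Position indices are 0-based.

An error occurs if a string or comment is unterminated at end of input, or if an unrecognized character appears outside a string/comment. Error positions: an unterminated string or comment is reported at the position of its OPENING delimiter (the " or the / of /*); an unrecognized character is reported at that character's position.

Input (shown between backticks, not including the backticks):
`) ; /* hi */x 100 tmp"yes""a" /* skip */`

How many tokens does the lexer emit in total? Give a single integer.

Answer: 7

Derivation:
pos=0: emit RPAREN ')'
pos=2: emit SEMI ';'
pos=4: enter COMMENT mode (saw '/*')
exit COMMENT mode (now at pos=12)
pos=12: emit ID 'x' (now at pos=13)
pos=14: emit NUM '100' (now at pos=17)
pos=18: emit ID 'tmp' (now at pos=21)
pos=21: enter STRING mode
pos=21: emit STR "yes" (now at pos=26)
pos=26: enter STRING mode
pos=26: emit STR "a" (now at pos=29)
pos=30: enter COMMENT mode (saw '/*')
exit COMMENT mode (now at pos=40)
DONE. 7 tokens: [RPAREN, SEMI, ID, NUM, ID, STR, STR]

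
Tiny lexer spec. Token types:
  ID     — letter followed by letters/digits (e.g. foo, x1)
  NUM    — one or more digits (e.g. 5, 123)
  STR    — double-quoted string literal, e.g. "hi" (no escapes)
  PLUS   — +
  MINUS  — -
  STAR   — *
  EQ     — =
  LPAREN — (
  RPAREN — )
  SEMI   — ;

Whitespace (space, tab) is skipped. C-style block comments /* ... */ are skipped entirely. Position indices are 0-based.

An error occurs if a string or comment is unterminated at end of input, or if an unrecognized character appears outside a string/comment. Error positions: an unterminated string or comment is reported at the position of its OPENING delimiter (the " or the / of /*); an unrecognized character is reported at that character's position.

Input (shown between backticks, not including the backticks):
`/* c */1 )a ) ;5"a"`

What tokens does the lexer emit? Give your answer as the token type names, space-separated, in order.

Answer: NUM RPAREN ID RPAREN SEMI NUM STR

Derivation:
pos=0: enter COMMENT mode (saw '/*')
exit COMMENT mode (now at pos=7)
pos=7: emit NUM '1' (now at pos=8)
pos=9: emit RPAREN ')'
pos=10: emit ID 'a' (now at pos=11)
pos=12: emit RPAREN ')'
pos=14: emit SEMI ';'
pos=15: emit NUM '5' (now at pos=16)
pos=16: enter STRING mode
pos=16: emit STR "a" (now at pos=19)
DONE. 7 tokens: [NUM, RPAREN, ID, RPAREN, SEMI, NUM, STR]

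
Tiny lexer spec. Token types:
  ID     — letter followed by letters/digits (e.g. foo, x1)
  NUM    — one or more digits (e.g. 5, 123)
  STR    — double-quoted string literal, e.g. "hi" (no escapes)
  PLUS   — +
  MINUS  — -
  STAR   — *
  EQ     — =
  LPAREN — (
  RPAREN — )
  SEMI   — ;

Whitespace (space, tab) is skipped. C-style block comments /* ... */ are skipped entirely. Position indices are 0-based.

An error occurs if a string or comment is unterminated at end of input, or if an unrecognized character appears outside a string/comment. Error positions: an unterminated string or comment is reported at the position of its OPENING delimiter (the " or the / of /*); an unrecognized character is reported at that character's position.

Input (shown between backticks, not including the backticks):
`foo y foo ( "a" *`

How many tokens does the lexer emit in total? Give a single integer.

Answer: 6

Derivation:
pos=0: emit ID 'foo' (now at pos=3)
pos=4: emit ID 'y' (now at pos=5)
pos=6: emit ID 'foo' (now at pos=9)
pos=10: emit LPAREN '('
pos=12: enter STRING mode
pos=12: emit STR "a" (now at pos=15)
pos=16: emit STAR '*'
DONE. 6 tokens: [ID, ID, ID, LPAREN, STR, STAR]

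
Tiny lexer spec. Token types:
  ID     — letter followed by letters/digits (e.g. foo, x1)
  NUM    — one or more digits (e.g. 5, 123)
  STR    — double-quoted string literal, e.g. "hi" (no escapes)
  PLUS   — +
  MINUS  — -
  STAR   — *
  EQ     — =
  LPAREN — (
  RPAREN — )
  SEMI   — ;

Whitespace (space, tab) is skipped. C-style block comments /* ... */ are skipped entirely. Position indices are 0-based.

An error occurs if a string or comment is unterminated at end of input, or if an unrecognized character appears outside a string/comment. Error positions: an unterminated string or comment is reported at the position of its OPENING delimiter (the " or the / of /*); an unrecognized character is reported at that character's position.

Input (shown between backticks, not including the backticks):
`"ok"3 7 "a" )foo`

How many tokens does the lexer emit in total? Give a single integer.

pos=0: enter STRING mode
pos=0: emit STR "ok" (now at pos=4)
pos=4: emit NUM '3' (now at pos=5)
pos=6: emit NUM '7' (now at pos=7)
pos=8: enter STRING mode
pos=8: emit STR "a" (now at pos=11)
pos=12: emit RPAREN ')'
pos=13: emit ID 'foo' (now at pos=16)
DONE. 6 tokens: [STR, NUM, NUM, STR, RPAREN, ID]

Answer: 6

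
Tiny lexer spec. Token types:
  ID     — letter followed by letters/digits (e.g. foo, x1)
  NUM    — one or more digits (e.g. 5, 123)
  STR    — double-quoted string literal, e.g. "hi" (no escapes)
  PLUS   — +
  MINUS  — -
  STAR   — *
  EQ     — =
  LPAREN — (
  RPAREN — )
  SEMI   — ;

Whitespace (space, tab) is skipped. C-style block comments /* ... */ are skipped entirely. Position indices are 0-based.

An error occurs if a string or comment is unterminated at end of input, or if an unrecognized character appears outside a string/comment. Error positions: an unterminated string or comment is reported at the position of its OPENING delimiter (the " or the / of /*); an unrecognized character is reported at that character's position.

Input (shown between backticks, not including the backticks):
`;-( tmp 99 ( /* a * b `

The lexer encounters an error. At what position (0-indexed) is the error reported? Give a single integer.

pos=0: emit SEMI ';'
pos=1: emit MINUS '-'
pos=2: emit LPAREN '('
pos=4: emit ID 'tmp' (now at pos=7)
pos=8: emit NUM '99' (now at pos=10)
pos=11: emit LPAREN '('
pos=13: enter COMMENT mode (saw '/*')
pos=13: ERROR — unterminated comment (reached EOF)

Answer: 13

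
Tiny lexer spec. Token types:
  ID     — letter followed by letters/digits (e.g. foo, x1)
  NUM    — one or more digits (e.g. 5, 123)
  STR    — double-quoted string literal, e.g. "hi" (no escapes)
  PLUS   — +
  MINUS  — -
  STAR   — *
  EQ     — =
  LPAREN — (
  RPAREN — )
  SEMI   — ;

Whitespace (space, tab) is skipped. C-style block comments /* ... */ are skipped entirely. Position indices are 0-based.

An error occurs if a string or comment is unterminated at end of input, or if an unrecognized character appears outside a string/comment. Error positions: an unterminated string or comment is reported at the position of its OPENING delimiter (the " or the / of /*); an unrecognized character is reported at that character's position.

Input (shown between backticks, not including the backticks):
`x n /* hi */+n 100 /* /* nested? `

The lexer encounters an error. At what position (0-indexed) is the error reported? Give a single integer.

Answer: 19

Derivation:
pos=0: emit ID 'x' (now at pos=1)
pos=2: emit ID 'n' (now at pos=3)
pos=4: enter COMMENT mode (saw '/*')
exit COMMENT mode (now at pos=12)
pos=12: emit PLUS '+'
pos=13: emit ID 'n' (now at pos=14)
pos=15: emit NUM '100' (now at pos=18)
pos=19: enter COMMENT mode (saw '/*')
pos=19: ERROR — unterminated comment (reached EOF)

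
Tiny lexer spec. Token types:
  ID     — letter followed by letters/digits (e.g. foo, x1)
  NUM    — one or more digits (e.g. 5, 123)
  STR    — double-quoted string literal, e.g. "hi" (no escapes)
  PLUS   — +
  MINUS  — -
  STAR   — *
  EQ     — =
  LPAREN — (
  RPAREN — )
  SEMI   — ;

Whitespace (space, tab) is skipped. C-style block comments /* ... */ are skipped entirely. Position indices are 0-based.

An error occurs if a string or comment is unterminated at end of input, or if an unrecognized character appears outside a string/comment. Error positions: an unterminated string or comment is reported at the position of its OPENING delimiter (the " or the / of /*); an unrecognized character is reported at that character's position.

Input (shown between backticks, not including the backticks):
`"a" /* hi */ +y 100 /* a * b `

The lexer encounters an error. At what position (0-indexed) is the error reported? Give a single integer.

pos=0: enter STRING mode
pos=0: emit STR "a" (now at pos=3)
pos=4: enter COMMENT mode (saw '/*')
exit COMMENT mode (now at pos=12)
pos=13: emit PLUS '+'
pos=14: emit ID 'y' (now at pos=15)
pos=16: emit NUM '100' (now at pos=19)
pos=20: enter COMMENT mode (saw '/*')
pos=20: ERROR — unterminated comment (reached EOF)

Answer: 20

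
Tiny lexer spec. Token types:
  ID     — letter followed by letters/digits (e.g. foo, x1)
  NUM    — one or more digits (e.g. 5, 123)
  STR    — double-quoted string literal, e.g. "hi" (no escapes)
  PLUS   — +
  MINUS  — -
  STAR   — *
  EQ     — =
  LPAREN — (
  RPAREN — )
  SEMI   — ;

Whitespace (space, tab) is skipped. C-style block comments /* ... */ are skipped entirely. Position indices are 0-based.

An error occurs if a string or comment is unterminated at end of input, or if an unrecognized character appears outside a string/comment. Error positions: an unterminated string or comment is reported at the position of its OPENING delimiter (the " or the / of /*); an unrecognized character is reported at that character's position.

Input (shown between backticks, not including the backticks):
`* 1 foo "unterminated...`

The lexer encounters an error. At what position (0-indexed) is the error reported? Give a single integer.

pos=0: emit STAR '*'
pos=2: emit NUM '1' (now at pos=3)
pos=4: emit ID 'foo' (now at pos=7)
pos=8: enter STRING mode
pos=8: ERROR — unterminated string

Answer: 8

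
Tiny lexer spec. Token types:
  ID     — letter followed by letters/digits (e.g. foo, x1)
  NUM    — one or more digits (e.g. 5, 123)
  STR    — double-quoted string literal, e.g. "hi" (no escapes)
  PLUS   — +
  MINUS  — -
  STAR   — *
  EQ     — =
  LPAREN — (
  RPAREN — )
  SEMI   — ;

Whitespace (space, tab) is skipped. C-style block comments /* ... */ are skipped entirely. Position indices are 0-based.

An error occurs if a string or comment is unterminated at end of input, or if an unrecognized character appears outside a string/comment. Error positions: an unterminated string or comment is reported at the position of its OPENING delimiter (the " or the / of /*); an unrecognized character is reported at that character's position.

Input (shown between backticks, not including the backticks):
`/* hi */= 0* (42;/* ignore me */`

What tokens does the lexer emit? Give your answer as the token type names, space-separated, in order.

pos=0: enter COMMENT mode (saw '/*')
exit COMMENT mode (now at pos=8)
pos=8: emit EQ '='
pos=10: emit NUM '0' (now at pos=11)
pos=11: emit STAR '*'
pos=13: emit LPAREN '('
pos=14: emit NUM '42' (now at pos=16)
pos=16: emit SEMI ';'
pos=17: enter COMMENT mode (saw '/*')
exit COMMENT mode (now at pos=32)
DONE. 6 tokens: [EQ, NUM, STAR, LPAREN, NUM, SEMI]

Answer: EQ NUM STAR LPAREN NUM SEMI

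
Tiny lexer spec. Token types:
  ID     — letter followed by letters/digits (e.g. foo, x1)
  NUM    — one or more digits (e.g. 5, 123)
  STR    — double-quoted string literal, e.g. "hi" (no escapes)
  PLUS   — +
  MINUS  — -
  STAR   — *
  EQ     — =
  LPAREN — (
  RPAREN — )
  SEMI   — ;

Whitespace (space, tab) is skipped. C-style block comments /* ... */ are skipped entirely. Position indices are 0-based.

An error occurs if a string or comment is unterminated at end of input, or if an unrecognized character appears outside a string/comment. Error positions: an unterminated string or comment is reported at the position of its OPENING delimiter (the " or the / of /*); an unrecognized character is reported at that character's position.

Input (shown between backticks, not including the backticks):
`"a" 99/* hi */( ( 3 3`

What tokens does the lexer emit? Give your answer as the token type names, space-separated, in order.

Answer: STR NUM LPAREN LPAREN NUM NUM

Derivation:
pos=0: enter STRING mode
pos=0: emit STR "a" (now at pos=3)
pos=4: emit NUM '99' (now at pos=6)
pos=6: enter COMMENT mode (saw '/*')
exit COMMENT mode (now at pos=14)
pos=14: emit LPAREN '('
pos=16: emit LPAREN '('
pos=18: emit NUM '3' (now at pos=19)
pos=20: emit NUM '3' (now at pos=21)
DONE. 6 tokens: [STR, NUM, LPAREN, LPAREN, NUM, NUM]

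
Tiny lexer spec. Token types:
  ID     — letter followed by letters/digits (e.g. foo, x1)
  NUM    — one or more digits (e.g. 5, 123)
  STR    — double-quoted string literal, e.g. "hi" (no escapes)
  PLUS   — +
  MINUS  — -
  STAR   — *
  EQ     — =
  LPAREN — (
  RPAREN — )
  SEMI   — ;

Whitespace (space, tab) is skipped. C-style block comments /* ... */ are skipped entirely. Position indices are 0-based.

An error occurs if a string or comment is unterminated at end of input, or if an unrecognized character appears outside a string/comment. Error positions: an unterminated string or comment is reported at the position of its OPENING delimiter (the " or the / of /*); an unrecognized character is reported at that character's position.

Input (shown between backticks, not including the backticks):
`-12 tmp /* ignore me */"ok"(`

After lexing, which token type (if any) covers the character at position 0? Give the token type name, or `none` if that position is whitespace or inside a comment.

Answer: MINUS

Derivation:
pos=0: emit MINUS '-'
pos=1: emit NUM '12' (now at pos=3)
pos=4: emit ID 'tmp' (now at pos=7)
pos=8: enter COMMENT mode (saw '/*')
exit COMMENT mode (now at pos=23)
pos=23: enter STRING mode
pos=23: emit STR "ok" (now at pos=27)
pos=27: emit LPAREN '('
DONE. 5 tokens: [MINUS, NUM, ID, STR, LPAREN]
Position 0: char is '-' -> MINUS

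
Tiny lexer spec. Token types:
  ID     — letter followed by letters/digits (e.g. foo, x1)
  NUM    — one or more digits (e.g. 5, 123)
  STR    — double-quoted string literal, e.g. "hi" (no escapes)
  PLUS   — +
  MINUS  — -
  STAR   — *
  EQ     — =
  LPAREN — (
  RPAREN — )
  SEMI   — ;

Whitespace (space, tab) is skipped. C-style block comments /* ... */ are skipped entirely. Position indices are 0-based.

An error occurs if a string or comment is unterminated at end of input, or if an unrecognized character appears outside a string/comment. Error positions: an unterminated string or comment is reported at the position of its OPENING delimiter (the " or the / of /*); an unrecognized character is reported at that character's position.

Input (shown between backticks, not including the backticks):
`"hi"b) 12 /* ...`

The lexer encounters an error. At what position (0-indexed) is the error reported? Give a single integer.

Answer: 10

Derivation:
pos=0: enter STRING mode
pos=0: emit STR "hi" (now at pos=4)
pos=4: emit ID 'b' (now at pos=5)
pos=5: emit RPAREN ')'
pos=7: emit NUM '12' (now at pos=9)
pos=10: enter COMMENT mode (saw '/*')
pos=10: ERROR — unterminated comment (reached EOF)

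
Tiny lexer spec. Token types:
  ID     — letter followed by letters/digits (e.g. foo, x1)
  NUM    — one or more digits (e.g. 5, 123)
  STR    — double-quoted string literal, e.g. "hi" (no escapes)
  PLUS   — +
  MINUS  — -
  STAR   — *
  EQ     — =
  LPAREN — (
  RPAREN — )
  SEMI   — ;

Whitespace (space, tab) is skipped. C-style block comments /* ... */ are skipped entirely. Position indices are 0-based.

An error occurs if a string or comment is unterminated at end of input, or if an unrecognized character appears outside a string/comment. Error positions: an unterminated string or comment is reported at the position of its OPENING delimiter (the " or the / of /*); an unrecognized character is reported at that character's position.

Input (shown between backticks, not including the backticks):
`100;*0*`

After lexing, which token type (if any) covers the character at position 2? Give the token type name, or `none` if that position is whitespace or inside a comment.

Answer: NUM

Derivation:
pos=0: emit NUM '100' (now at pos=3)
pos=3: emit SEMI ';'
pos=4: emit STAR '*'
pos=5: emit NUM '0' (now at pos=6)
pos=6: emit STAR '*'
DONE. 5 tokens: [NUM, SEMI, STAR, NUM, STAR]
Position 2: char is '0' -> NUM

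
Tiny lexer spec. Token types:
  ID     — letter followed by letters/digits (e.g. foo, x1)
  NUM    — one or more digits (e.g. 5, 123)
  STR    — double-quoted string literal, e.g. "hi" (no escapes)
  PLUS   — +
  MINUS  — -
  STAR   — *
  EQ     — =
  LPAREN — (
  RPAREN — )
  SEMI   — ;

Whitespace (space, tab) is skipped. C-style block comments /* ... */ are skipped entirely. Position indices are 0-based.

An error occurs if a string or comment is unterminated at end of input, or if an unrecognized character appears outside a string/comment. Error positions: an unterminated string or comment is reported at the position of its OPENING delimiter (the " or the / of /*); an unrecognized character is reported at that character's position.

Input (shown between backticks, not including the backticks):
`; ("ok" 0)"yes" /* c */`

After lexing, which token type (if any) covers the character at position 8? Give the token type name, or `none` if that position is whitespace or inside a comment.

pos=0: emit SEMI ';'
pos=2: emit LPAREN '('
pos=3: enter STRING mode
pos=3: emit STR "ok" (now at pos=7)
pos=8: emit NUM '0' (now at pos=9)
pos=9: emit RPAREN ')'
pos=10: enter STRING mode
pos=10: emit STR "yes" (now at pos=15)
pos=16: enter COMMENT mode (saw '/*')
exit COMMENT mode (now at pos=23)
DONE. 6 tokens: [SEMI, LPAREN, STR, NUM, RPAREN, STR]
Position 8: char is '0' -> NUM

Answer: NUM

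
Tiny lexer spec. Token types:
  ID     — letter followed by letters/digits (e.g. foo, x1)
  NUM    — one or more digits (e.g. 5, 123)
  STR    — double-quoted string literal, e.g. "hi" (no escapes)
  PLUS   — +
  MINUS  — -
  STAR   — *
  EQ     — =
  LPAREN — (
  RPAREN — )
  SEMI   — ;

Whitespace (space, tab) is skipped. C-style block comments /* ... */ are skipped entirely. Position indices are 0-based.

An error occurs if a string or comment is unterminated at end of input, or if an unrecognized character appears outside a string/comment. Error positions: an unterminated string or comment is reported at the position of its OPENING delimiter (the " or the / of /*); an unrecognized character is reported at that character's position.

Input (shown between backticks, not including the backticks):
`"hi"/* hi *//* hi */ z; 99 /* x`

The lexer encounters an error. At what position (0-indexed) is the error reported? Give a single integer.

pos=0: enter STRING mode
pos=0: emit STR "hi" (now at pos=4)
pos=4: enter COMMENT mode (saw '/*')
exit COMMENT mode (now at pos=12)
pos=12: enter COMMENT mode (saw '/*')
exit COMMENT mode (now at pos=20)
pos=21: emit ID 'z' (now at pos=22)
pos=22: emit SEMI ';'
pos=24: emit NUM '99' (now at pos=26)
pos=27: enter COMMENT mode (saw '/*')
pos=27: ERROR — unterminated comment (reached EOF)

Answer: 27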